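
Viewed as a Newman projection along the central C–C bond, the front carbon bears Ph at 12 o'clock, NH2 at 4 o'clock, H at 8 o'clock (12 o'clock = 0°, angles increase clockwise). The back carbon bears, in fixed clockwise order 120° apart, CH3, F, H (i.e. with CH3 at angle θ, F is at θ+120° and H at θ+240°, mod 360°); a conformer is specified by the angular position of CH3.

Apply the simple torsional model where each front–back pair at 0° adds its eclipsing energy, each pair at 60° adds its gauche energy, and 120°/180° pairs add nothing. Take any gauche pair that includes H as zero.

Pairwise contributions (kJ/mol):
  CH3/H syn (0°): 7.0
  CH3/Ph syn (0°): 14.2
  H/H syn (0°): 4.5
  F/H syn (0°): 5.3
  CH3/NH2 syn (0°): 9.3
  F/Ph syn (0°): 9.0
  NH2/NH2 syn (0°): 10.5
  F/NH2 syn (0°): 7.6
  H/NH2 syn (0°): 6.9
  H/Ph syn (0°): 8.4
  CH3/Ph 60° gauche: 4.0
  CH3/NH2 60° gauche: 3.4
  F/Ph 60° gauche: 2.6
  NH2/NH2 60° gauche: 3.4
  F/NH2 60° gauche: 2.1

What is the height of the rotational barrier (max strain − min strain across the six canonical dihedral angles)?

CH3 at 0° (eclipsed): Ph(0°)/CH3(0°) eclipsed 14.2; NH2(120°)/F(120°) eclipsed 7.6; H(240°)/H(240°) eclipsed 4.5 → 26.3 kJ/mol.
CH3 at 60° (staggered): Ph(0°)/CH3(60°) gauche 4.0; NH2(120°)/CH3(60°) gauche 3.4; NH2(120°)/F(180°) gauche 2.1 → 9.5 kJ/mol.
CH3 at 120° (eclipsed): Ph(0°)/H(0°) eclipsed 8.4; NH2(120°)/CH3(120°) eclipsed 9.3; H(240°)/F(240°) eclipsed 5.3 → 23.0 kJ/mol.
CH3 at 180° (staggered): Ph(0°)/F(300°) gauche 2.6; NH2(120°)/CH3(180°) gauche 3.4 → 6.0 kJ/mol.
CH3 at 240° (eclipsed): Ph(0°)/F(0°) eclipsed 9.0; NH2(120°)/H(120°) eclipsed 6.9; H(240°)/CH3(240°) eclipsed 7.0 → 22.9 kJ/mol.
CH3 at 300° (staggered): Ph(0°)/CH3(300°) gauche 4.0; Ph(0°)/F(60°) gauche 2.6; NH2(120°)/F(60°) gauche 2.1 → 8.7 kJ/mol.
Max at 0° (26.3 kJ/mol), min at 180° (6.0 kJ/mol); barrier = 20.3 kJ/mol.

20.3 kJ/mol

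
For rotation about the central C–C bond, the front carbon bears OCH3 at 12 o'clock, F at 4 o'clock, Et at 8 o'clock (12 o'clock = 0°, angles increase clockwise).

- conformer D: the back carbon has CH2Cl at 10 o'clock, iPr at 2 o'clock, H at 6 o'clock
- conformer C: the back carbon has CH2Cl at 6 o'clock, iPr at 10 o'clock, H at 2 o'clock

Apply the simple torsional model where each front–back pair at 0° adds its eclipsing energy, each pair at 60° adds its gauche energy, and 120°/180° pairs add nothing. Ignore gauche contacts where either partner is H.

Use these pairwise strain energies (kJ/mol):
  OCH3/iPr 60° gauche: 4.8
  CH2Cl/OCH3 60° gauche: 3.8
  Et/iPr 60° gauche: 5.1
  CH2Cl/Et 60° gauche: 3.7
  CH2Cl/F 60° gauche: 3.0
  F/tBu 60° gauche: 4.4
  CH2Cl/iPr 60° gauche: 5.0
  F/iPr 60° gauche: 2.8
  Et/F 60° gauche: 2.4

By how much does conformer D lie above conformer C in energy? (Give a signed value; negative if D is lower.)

-1.5 kJ/mol

D (staggered): OCH3–CH2Cl gauche, OCH3–iPr gauche, F–iPr gauche, Et–CH2Cl gauche; 3.8 + 4.8 + 2.8 + 3.7 = 15.1 kJ/mol.
C (staggered): OCH3–iPr gauche, F–CH2Cl gauche, Et–CH2Cl gauche, Et–iPr gauche; 4.8 + 3.0 + 3.7 + 5.1 = 16.6 kJ/mol.
E(D) − E(C) = 15.1 − 16.6 = -1.5 kJ/mol.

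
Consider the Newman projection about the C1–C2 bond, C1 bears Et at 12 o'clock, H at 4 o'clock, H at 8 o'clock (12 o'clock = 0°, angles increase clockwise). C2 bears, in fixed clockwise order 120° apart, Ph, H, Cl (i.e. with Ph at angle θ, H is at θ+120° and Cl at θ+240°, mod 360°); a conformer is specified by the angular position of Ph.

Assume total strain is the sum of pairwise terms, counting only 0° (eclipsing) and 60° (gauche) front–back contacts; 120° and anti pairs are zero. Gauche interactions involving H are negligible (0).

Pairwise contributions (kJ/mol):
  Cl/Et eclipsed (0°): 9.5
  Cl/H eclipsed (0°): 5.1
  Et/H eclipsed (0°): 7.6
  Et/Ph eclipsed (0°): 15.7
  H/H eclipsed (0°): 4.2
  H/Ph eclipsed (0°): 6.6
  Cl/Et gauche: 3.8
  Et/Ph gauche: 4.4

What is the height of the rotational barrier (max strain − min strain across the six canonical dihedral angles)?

21.2 kJ/mol

Ph at 0° (eclipsed): Et–Ph eclipsed, H–H eclipsed, H–Cl eclipsed; 15.7 + 4.2 + 5.1 = 25.0 kJ/mol.
Ph at 60° (staggered): Et–Ph gauche, Et–Cl gauche; 4.4 + 3.8 = 8.2 kJ/mol.
Ph at 120° (eclipsed): Et–Cl eclipsed, H–Ph eclipsed, H–H eclipsed; 9.5 + 6.6 + 4.2 = 20.3 kJ/mol.
Ph at 180° (staggered): Et–Cl gauche; 3.8 = 3.8 kJ/mol.
Ph at 240° (eclipsed): Et–H eclipsed, H–Cl eclipsed, H–Ph eclipsed; 7.6 + 5.1 + 6.6 = 19.3 kJ/mol.
Ph at 300° (staggered): Et–Ph gauche; 4.4 = 4.4 kJ/mol.
Max at 0° (25.0 kJ/mol), min at 180° (3.8 kJ/mol); barrier = 21.2 kJ/mol.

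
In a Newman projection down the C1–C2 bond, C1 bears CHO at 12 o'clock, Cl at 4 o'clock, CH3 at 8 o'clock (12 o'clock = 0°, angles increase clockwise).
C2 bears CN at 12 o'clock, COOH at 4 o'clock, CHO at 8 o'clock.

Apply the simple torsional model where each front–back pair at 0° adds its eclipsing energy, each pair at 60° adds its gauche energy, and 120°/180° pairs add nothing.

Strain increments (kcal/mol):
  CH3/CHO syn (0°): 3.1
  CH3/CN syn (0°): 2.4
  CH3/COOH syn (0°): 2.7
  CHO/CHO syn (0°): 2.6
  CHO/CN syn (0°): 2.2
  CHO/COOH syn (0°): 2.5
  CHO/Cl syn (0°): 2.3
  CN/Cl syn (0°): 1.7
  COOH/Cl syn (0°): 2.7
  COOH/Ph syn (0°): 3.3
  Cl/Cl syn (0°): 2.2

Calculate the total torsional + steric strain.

This conformer (eclipsed): CHO–CN eclipsed, Cl–COOH eclipsed, CH3–CHO eclipsed; 2.2 + 2.7 + 3.1 = 8.0 kcal/mol.

8.0 kcal/mol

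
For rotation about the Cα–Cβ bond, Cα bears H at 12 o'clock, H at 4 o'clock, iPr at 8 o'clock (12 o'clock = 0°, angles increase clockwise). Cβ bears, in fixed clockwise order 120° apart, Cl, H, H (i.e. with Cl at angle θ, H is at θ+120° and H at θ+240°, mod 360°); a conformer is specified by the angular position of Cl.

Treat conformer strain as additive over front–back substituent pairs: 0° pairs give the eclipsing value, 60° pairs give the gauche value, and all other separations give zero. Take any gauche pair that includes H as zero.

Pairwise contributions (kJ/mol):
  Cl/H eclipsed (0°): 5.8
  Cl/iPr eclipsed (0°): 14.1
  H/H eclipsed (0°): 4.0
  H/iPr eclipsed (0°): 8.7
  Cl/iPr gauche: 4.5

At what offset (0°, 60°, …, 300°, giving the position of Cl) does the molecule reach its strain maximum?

240°

Cl at 0° (eclipsed): H(0°)/Cl(0°) eclipsed 5.8; H(120°)/H(120°) eclipsed 4.0; iPr(240°)/H(240°) eclipsed 8.7 → 18.5 kJ/mol.
Cl at 60° (staggered): no non-H gauche contacts → 0.0 kJ/mol.
Cl at 120° (eclipsed): H(0°)/H(0°) eclipsed 4.0; H(120°)/Cl(120°) eclipsed 5.8; iPr(240°)/H(240°) eclipsed 8.7 → 18.5 kJ/mol.
Cl at 180° (staggered): iPr(240°)/Cl(180°) gauche 4.5 → 4.5 kJ/mol.
Cl at 240° (eclipsed): H(0°)/H(0°) eclipsed 4.0; H(120°)/H(120°) eclipsed 4.0; iPr(240°)/Cl(240°) eclipsed 14.1 → 22.1 kJ/mol.
Cl at 300° (staggered): iPr(240°)/Cl(300°) gauche 4.5 → 4.5 kJ/mol.
The maximum (22.1 kJ/mol) occurs with Cl at 240°.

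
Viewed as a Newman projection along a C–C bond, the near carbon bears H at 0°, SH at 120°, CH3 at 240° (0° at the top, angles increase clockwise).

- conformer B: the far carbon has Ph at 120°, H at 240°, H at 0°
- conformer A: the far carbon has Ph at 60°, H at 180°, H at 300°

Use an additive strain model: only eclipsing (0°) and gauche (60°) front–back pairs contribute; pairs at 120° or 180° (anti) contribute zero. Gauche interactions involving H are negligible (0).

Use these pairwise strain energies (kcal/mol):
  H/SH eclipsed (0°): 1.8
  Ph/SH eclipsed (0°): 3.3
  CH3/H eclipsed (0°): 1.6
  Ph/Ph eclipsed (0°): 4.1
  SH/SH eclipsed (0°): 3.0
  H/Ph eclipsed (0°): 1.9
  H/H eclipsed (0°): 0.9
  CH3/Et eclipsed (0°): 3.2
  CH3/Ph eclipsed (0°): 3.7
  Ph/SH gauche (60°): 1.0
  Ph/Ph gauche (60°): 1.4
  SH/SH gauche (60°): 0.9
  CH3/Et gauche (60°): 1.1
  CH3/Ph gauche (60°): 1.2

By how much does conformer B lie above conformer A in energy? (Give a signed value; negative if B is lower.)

+4.8 kcal/mol

B is eclipsed. H at 0° is eclipsed with H at 0° (0.9); SH at 120° is eclipsed with Ph at 120° (3.3); CH3 at 240° is eclipsed with H at 240° (1.6). Total 5.8 kcal/mol.
A is staggered. SH at 120° is gauche with Ph at 60° (1.0). Total 1.0 kcal/mol.
E(B) − E(A) = 5.8 − 1.0 = +4.8 kcal/mol.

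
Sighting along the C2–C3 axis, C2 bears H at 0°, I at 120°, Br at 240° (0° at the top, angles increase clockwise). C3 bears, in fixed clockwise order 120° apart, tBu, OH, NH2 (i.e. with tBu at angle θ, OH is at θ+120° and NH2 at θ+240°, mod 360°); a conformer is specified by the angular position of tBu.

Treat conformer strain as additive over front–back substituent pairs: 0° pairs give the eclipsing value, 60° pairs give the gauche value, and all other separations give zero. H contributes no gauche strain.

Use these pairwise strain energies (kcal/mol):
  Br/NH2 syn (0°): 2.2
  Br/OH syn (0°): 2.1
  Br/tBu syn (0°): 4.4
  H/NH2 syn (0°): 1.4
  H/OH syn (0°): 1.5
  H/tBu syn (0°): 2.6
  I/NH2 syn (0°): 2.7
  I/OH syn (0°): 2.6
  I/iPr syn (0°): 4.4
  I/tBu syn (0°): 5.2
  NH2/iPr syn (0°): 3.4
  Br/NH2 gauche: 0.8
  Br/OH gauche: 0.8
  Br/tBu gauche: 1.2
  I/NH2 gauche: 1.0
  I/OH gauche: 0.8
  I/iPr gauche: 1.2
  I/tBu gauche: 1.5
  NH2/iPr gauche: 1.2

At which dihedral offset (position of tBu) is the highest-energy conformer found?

tBu at 0° (eclipsed): H–tBu eclipsed, I–OH eclipsed, Br–NH2 eclipsed; 2.6 + 2.6 + 2.2 = 7.4 kcal/mol.
tBu at 60° (staggered): I–tBu gauche, I–OH gauche, Br–OH gauche, Br–NH2 gauche; 1.5 + 0.8 + 0.8 + 0.8 = 3.9 kcal/mol.
tBu at 120° (eclipsed): H–NH2 eclipsed, I–tBu eclipsed, Br–OH eclipsed; 1.4 + 5.2 + 2.1 = 8.7 kcal/mol.
tBu at 180° (staggered): I–tBu gauche, I–NH2 gauche, Br–tBu gauche, Br–OH gauche; 1.5 + 1.0 + 1.2 + 0.8 = 4.5 kcal/mol.
tBu at 240° (eclipsed): H–OH eclipsed, I–NH2 eclipsed, Br–tBu eclipsed; 1.5 + 2.7 + 4.4 = 8.6 kcal/mol.
tBu at 300° (staggered): I–OH gauche, I–NH2 gauche, Br–tBu gauche, Br–NH2 gauche; 0.8 + 1.0 + 1.2 + 0.8 = 3.8 kcal/mol.
The maximum (8.7 kcal/mol) occurs with tBu at 120°.

120°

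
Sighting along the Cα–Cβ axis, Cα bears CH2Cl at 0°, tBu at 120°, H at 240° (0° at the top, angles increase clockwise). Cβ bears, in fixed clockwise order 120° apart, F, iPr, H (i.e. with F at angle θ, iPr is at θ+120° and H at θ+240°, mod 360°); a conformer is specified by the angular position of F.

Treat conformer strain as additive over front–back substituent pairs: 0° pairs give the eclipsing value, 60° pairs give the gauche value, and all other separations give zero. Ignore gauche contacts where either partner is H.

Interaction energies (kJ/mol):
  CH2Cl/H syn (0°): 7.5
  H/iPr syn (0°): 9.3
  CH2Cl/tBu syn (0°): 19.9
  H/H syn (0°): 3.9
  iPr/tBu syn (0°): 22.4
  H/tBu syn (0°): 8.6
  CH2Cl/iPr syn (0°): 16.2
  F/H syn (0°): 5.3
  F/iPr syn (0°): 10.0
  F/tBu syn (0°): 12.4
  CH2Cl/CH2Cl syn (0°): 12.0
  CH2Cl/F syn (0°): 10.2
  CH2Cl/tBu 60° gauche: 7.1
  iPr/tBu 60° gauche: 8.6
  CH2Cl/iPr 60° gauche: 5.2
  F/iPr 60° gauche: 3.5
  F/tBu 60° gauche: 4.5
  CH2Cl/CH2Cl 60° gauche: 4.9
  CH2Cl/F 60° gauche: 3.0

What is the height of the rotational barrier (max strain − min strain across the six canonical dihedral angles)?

26.8 kJ/mol

F at 0° (eclipsed): CH2Cl(0°)/F(0°) eclipsed 10.2; tBu(120°)/iPr(120°) eclipsed 22.4; H(240°)/H(240°) eclipsed 3.9 → 36.5 kJ/mol.
F at 60° (staggered): CH2Cl(0°)/F(60°) gauche 3.0; tBu(120°)/F(60°) gauche 4.5; tBu(120°)/iPr(180°) gauche 8.6 → 16.1 kJ/mol.
F at 120° (eclipsed): CH2Cl(0°)/H(0°) eclipsed 7.5; tBu(120°)/F(120°) eclipsed 12.4; H(240°)/iPr(240°) eclipsed 9.3 → 29.2 kJ/mol.
F at 180° (staggered): CH2Cl(0°)/iPr(300°) gauche 5.2; tBu(120°)/F(180°) gauche 4.5 → 9.7 kJ/mol.
F at 240° (eclipsed): CH2Cl(0°)/iPr(0°) eclipsed 16.2; tBu(120°)/H(120°) eclipsed 8.6; H(240°)/F(240°) eclipsed 5.3 → 30.1 kJ/mol.
F at 300° (staggered): CH2Cl(0°)/F(300°) gauche 3.0; CH2Cl(0°)/iPr(60°) gauche 5.2; tBu(120°)/iPr(60°) gauche 8.6 → 16.8 kJ/mol.
Max at 0° (36.5 kJ/mol), min at 180° (9.7 kJ/mol); barrier = 26.8 kJ/mol.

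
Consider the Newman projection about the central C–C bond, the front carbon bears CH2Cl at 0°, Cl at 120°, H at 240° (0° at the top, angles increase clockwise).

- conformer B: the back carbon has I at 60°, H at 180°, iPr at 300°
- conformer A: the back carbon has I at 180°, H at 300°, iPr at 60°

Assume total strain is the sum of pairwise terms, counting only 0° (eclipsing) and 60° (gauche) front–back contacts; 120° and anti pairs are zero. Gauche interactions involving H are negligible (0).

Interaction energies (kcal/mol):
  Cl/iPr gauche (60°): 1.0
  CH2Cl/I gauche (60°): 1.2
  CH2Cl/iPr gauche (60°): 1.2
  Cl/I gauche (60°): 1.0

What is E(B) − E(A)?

+0.2 kcal/mol

B is staggered. CH2Cl at 0° is gauche with I at 60° (1.2); CH2Cl at 0° is gauche with iPr at 300° (1.2); Cl at 120° is gauche with I at 60° (1.0). Total 3.4 kcal/mol.
A is staggered. CH2Cl at 0° is gauche with iPr at 60° (1.2); Cl at 120° is gauche with I at 180° (1.0); Cl at 120° is gauche with iPr at 60° (1.0). Total 3.2 kcal/mol.
E(B) − E(A) = 3.4 − 3.2 = +0.2 kcal/mol.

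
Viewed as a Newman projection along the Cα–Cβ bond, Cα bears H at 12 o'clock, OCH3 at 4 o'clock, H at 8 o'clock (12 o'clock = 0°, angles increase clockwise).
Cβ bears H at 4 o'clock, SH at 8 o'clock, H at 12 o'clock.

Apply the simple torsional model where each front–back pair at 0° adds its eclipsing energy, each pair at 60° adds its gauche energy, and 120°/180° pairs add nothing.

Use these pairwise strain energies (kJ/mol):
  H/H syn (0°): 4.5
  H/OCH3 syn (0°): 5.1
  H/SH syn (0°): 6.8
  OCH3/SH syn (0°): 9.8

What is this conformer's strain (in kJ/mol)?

16.4 kJ/mol

This conformer is eclipsed. H at 0° is eclipsed with H at 0° (4.5); OCH3 at 120° is eclipsed with H at 120° (5.1); H at 240° is eclipsed with SH at 240° (6.8). Total 16.4 kJ/mol.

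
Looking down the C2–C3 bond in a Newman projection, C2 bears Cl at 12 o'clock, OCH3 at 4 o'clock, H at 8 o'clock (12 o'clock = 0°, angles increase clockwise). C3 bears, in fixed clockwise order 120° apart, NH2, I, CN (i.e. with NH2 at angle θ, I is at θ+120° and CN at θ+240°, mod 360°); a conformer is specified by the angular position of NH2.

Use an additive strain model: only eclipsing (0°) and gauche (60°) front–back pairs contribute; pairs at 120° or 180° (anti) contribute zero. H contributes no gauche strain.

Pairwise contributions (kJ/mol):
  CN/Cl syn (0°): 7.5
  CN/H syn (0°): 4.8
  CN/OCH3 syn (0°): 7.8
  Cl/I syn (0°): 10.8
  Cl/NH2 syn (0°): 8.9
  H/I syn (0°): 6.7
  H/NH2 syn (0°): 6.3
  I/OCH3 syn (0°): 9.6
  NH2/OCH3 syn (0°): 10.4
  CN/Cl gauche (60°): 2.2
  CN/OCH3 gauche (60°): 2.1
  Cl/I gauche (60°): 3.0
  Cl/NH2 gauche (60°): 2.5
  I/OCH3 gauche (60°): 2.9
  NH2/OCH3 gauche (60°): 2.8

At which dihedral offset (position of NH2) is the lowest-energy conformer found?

180°

NH2 at 0° (eclipsed): Cl(0°)/NH2(0°) eclipsed 8.9; OCH3(120°)/I(120°) eclipsed 9.6; H(240°)/CN(240°) eclipsed 4.8 → 23.3 kJ/mol.
NH2 at 60° (staggered): Cl(0°)/NH2(60°) gauche 2.5; Cl(0°)/CN(300°) gauche 2.2; OCH3(120°)/NH2(60°) gauche 2.8; OCH3(120°)/I(180°) gauche 2.9 → 10.4 kJ/mol.
NH2 at 120° (eclipsed): Cl(0°)/CN(0°) eclipsed 7.5; OCH3(120°)/NH2(120°) eclipsed 10.4; H(240°)/I(240°) eclipsed 6.7 → 24.6 kJ/mol.
NH2 at 180° (staggered): Cl(0°)/I(300°) gauche 3.0; Cl(0°)/CN(60°) gauche 2.2; OCH3(120°)/NH2(180°) gauche 2.8; OCH3(120°)/CN(60°) gauche 2.1 → 10.1 kJ/mol.
NH2 at 240° (eclipsed): Cl(0°)/I(0°) eclipsed 10.8; OCH3(120°)/CN(120°) eclipsed 7.8; H(240°)/NH2(240°) eclipsed 6.3 → 24.9 kJ/mol.
NH2 at 300° (staggered): Cl(0°)/NH2(300°) gauche 2.5; Cl(0°)/I(60°) gauche 3.0; OCH3(120°)/I(60°) gauche 2.9; OCH3(120°)/CN(180°) gauche 2.1 → 10.5 kJ/mol.
The minimum (10.1 kJ/mol) occurs with NH2 at 180°.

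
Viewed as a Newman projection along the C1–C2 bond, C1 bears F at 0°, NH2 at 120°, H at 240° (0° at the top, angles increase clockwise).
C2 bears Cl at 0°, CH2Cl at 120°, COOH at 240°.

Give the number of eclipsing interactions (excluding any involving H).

Non-H eclipsing pairs: F(0°)/Cl(0°); NH2(120°)/CH2Cl(120°) — 2 interactions.

2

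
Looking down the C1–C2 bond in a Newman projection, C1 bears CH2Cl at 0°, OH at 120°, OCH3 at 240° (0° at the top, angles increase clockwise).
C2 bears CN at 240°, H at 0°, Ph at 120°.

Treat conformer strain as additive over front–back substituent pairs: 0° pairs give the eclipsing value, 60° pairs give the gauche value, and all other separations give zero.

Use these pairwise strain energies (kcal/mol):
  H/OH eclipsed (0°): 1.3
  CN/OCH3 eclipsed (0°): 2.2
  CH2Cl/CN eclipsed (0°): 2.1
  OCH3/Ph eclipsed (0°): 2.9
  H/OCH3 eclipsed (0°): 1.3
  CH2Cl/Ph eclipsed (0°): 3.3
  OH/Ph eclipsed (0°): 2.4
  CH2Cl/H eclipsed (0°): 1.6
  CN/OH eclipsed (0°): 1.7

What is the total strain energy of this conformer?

6.2 kcal/mol

This conformer is eclipsed. CH2Cl at 0° is eclipsed with H at 0° (1.6); OH at 120° is eclipsed with Ph at 120° (2.4); OCH3 at 240° is eclipsed with CN at 240° (2.2). Total 6.2 kcal/mol.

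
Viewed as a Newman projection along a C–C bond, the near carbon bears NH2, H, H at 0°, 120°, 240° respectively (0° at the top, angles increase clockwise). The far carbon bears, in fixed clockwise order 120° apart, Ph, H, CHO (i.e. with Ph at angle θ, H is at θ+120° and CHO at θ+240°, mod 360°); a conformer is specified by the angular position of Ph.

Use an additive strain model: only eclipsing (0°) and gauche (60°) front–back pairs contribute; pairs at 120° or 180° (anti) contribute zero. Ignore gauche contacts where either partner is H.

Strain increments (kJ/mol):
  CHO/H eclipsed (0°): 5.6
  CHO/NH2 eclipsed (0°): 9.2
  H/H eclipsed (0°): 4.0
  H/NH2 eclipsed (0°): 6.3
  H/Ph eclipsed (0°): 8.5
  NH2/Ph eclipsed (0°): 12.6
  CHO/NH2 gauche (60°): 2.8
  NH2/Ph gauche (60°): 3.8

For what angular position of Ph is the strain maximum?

Ph at 0° is eclipsed. NH2 at 0° is eclipsed with Ph at 0° (12.6); H at 120° is eclipsed with H at 120° (4.0); H at 240° is eclipsed with CHO at 240° (5.6). Total 22.2 kJ/mol.
Ph at 60° is staggered. NH2 at 0° is gauche with Ph at 60° (3.8); NH2 at 0° is gauche with CHO at 300° (2.8). Total 6.6 kJ/mol.
Ph at 120° is eclipsed. NH2 at 0° is eclipsed with CHO at 0° (9.2); H at 120° is eclipsed with Ph at 120° (8.5); H at 240° is eclipsed with H at 240° (4.0). Total 21.7 kJ/mol.
Ph at 180° is staggered. NH2 at 0° is gauche with CHO at 60° (2.8). Total 2.8 kJ/mol.
Ph at 240° is eclipsed. NH2 at 0° is eclipsed with H at 0° (6.3); H at 120° is eclipsed with CHO at 120° (5.6); H at 240° is eclipsed with Ph at 240° (8.5). Total 20.4 kJ/mol.
Ph at 300° is staggered. NH2 at 0° is gauche with Ph at 300° (3.8). Total 3.8 kJ/mol.
The maximum (22.2 kJ/mol) occurs with Ph at 0°.

0°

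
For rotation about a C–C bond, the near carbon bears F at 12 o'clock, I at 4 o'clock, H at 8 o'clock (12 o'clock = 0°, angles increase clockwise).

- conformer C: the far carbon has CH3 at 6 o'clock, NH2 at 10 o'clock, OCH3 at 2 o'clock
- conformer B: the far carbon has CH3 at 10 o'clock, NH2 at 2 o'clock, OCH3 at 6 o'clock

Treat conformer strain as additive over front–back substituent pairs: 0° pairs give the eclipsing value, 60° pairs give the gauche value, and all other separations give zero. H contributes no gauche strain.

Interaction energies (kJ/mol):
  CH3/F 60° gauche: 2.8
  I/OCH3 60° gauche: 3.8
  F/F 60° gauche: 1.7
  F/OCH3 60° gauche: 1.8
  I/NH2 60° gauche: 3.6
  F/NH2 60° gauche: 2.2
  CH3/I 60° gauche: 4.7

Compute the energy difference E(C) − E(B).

+0.1 kJ/mol

C (staggered): F(0°)/NH2(300°) gauche 2.2; F(0°)/OCH3(60°) gauche 1.8; I(120°)/CH3(180°) gauche 4.7; I(120°)/OCH3(60°) gauche 3.8 → 12.5 kJ/mol.
B (staggered): F(0°)/CH3(300°) gauche 2.8; F(0°)/NH2(60°) gauche 2.2; I(120°)/NH2(60°) gauche 3.6; I(120°)/OCH3(180°) gauche 3.8 → 12.4 kJ/mol.
E(C) − E(B) = 12.5 − 12.4 = +0.1 kJ/mol.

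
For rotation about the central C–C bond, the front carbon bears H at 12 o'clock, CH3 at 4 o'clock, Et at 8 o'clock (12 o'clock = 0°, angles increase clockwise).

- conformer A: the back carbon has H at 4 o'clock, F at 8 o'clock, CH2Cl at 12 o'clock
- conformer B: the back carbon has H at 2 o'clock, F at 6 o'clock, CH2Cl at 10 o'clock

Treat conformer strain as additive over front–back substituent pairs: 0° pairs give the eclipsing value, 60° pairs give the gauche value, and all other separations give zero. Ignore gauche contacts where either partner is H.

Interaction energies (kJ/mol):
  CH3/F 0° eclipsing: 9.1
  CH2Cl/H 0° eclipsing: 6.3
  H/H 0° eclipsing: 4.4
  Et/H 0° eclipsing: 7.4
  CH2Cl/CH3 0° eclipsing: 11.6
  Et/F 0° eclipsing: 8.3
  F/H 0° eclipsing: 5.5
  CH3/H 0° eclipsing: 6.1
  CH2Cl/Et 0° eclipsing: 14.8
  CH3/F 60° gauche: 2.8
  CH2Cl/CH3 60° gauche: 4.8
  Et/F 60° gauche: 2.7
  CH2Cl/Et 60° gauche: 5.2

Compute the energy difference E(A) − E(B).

+10.0 kJ/mol

A (eclipsed): H–CH2Cl eclipsed, CH3–H eclipsed, Et–F eclipsed; 6.3 + 6.1 + 8.3 = 20.7 kJ/mol.
B (staggered): CH3–F gauche, Et–F gauche, Et–CH2Cl gauche; 2.8 + 2.7 + 5.2 = 10.7 kJ/mol.
E(A) − E(B) = 20.7 − 10.7 = +10.0 kJ/mol.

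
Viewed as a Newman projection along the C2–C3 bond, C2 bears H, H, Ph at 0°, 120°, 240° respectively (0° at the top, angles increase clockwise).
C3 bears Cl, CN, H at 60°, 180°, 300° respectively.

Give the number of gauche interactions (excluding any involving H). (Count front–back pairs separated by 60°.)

1

Non-H gauche pairs: Ph(240°)/CN(180°) — 1 interaction.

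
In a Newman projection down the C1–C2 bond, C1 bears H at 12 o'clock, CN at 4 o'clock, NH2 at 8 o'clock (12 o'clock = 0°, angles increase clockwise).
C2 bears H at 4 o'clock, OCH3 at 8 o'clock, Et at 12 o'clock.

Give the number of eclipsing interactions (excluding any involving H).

1

Non-H eclipsing pairs: NH2(240°)/OCH3(240°) — 1 interaction.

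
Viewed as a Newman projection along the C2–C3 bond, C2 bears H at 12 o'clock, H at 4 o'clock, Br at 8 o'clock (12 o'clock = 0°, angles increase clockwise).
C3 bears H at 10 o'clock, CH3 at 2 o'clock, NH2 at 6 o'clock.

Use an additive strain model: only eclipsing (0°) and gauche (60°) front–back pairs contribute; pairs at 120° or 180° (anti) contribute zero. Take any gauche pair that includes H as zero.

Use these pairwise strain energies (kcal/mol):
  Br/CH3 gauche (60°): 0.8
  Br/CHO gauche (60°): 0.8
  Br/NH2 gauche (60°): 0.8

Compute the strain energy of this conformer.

0.8 kcal/mol

This conformer is staggered. Br at 240° is gauche with NH2 at 180° (0.8). Total 0.8 kcal/mol.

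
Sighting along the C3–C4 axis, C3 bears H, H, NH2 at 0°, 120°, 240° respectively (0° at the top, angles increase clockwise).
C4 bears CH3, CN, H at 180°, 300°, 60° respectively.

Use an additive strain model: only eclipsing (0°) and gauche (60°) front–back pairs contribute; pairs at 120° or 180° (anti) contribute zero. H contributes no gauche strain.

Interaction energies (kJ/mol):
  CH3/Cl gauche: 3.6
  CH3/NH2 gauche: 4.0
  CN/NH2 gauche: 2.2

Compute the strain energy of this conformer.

6.2 kJ/mol

This conformer is staggered. NH2 at 240° is gauche with CH3 at 180° (4.0); NH2 at 240° is gauche with CN at 300° (2.2). Total 6.2 kJ/mol.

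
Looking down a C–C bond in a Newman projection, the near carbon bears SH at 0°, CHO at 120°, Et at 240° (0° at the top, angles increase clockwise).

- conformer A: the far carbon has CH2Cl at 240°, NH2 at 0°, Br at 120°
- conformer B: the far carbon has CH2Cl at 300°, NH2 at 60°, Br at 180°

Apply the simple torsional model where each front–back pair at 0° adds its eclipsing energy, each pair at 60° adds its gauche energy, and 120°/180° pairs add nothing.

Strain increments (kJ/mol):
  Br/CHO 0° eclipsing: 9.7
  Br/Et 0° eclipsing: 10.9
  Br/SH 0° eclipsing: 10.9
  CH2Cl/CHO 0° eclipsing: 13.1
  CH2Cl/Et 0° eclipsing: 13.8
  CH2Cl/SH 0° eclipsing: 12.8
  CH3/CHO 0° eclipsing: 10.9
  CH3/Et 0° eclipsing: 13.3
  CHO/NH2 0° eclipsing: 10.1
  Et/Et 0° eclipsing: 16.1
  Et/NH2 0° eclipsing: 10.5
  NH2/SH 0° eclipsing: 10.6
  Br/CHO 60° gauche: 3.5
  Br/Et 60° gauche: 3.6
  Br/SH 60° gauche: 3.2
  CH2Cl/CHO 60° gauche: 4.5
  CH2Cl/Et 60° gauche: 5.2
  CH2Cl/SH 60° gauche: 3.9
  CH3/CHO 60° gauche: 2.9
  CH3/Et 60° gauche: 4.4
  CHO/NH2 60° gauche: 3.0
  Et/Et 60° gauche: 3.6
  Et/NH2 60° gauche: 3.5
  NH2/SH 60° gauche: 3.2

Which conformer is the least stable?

A (eclipsed): SH–NH2 eclipsed, CHO–Br eclipsed, Et–CH2Cl eclipsed; 10.6 + 9.7 + 13.8 = 34.1 kJ/mol.
B (staggered): SH–CH2Cl gauche, SH–NH2 gauche, CHO–NH2 gauche, CHO–Br gauche, Et–CH2Cl gauche, Et–Br gauche; 3.9 + 3.2 + 3.0 + 3.5 + 5.2 + 3.6 = 22.4 kJ/mol.
A has the highest total (34.1 kJ/mol).

A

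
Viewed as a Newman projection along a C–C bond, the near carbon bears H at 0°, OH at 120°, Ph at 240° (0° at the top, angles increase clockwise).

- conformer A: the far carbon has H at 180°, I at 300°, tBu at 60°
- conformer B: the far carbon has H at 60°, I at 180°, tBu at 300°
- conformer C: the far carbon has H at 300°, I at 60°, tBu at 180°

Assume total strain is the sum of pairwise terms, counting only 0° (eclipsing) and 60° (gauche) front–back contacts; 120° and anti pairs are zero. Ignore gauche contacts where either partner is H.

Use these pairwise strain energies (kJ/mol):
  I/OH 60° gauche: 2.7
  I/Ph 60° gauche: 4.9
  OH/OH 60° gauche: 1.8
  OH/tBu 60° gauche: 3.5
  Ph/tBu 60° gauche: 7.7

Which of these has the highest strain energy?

A is staggered. OH at 120° is gauche with tBu at 60° (3.5); Ph at 240° is gauche with I at 300° (4.9). Total 8.4 kJ/mol.
B is staggered. OH at 120° is gauche with I at 180° (2.7); Ph at 240° is gauche with I at 180° (4.9); Ph at 240° is gauche with tBu at 300° (7.7). Total 15.3 kJ/mol.
C is staggered. OH at 120° is gauche with I at 60° (2.7); OH at 120° is gauche with tBu at 180° (3.5); Ph at 240° is gauche with tBu at 180° (7.7). Total 13.9 kJ/mol.
B has the highest total (15.3 kJ/mol).

B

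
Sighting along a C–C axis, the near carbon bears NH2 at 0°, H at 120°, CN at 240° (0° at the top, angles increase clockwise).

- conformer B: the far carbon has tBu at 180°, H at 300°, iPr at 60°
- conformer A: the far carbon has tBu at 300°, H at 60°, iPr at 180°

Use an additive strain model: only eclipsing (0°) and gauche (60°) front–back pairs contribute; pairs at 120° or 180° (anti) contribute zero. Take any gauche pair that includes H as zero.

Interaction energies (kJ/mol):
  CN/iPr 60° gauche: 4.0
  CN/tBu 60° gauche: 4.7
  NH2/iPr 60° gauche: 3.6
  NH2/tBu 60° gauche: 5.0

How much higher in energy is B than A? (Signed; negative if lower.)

B is staggered. NH2 at 0° is gauche with iPr at 60° (3.6); CN at 240° is gauche with tBu at 180° (4.7). Total 8.3 kJ/mol.
A is staggered. NH2 at 0° is gauche with tBu at 300° (5.0); CN at 240° is gauche with tBu at 300° (4.7); CN at 240° is gauche with iPr at 180° (4.0). Total 13.7 kJ/mol.
E(B) − E(A) = 8.3 − 13.7 = -5.4 kJ/mol.

-5.4 kJ/mol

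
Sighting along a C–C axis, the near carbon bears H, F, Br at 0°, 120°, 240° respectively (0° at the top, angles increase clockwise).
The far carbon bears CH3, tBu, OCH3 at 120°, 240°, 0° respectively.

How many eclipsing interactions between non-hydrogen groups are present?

2

Non-H eclipsing pairs: F(120°)/CH3(120°); Br(240°)/tBu(240°) — 2 interactions.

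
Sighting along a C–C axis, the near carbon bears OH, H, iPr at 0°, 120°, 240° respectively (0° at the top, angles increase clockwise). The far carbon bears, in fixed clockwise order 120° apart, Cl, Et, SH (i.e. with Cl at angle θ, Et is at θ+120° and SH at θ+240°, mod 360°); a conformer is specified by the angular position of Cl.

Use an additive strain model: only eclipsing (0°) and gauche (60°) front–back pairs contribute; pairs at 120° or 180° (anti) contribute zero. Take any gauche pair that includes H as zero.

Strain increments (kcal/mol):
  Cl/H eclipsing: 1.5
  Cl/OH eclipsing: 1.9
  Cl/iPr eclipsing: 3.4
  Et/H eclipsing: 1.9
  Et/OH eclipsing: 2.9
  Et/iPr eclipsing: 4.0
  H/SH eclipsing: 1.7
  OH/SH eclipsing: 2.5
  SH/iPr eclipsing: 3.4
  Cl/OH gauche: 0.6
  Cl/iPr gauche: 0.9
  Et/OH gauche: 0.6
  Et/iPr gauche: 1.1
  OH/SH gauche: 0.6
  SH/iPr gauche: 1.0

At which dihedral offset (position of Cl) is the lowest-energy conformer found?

300°

Cl at 0° (eclipsed): OH–Cl eclipsed, H–Et eclipsed, iPr–SH eclipsed; 1.9 + 1.9 + 3.4 = 7.2 kcal/mol.
Cl at 60° (staggered): OH–Cl gauche, OH–SH gauche, iPr–Et gauche, iPr–SH gauche; 0.6 + 0.6 + 1.1 + 1.0 = 3.3 kcal/mol.
Cl at 120° (eclipsed): OH–SH eclipsed, H–Cl eclipsed, iPr–Et eclipsed; 2.5 + 1.5 + 4.0 = 8.0 kcal/mol.
Cl at 180° (staggered): OH–Et gauche, OH–SH gauche, iPr–Cl gauche, iPr–Et gauche; 0.6 + 0.6 + 0.9 + 1.1 = 3.2 kcal/mol.
Cl at 240° (eclipsed): OH–Et eclipsed, H–SH eclipsed, iPr–Cl eclipsed; 2.9 + 1.7 + 3.4 = 8.0 kcal/mol.
Cl at 300° (staggered): OH–Cl gauche, OH–Et gauche, iPr–Cl gauche, iPr–SH gauche; 0.6 + 0.6 + 0.9 + 1.0 = 3.1 kcal/mol.
The minimum (3.1 kcal/mol) occurs with Cl at 300°.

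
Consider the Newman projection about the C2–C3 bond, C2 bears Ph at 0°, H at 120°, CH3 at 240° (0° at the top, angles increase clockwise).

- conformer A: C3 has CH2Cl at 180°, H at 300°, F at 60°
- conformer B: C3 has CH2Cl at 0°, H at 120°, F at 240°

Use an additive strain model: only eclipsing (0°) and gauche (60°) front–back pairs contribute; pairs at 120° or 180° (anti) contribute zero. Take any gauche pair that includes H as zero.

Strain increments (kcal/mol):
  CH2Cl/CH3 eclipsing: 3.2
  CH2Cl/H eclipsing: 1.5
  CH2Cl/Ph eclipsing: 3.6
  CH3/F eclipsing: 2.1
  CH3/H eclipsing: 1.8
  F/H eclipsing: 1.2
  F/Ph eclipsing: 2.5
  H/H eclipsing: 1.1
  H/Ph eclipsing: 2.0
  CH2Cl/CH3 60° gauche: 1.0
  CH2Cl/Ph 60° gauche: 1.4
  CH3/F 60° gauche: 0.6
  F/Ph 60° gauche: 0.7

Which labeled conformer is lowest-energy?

A (staggered): Ph–F gauche, CH3–CH2Cl gauche; 0.7 + 1.0 = 1.7 kcal/mol.
B (eclipsed): Ph–CH2Cl eclipsed, H–H eclipsed, CH3–F eclipsed; 3.6 + 1.1 + 2.1 = 6.8 kcal/mol.
A has the lowest total (1.7 kcal/mol).

A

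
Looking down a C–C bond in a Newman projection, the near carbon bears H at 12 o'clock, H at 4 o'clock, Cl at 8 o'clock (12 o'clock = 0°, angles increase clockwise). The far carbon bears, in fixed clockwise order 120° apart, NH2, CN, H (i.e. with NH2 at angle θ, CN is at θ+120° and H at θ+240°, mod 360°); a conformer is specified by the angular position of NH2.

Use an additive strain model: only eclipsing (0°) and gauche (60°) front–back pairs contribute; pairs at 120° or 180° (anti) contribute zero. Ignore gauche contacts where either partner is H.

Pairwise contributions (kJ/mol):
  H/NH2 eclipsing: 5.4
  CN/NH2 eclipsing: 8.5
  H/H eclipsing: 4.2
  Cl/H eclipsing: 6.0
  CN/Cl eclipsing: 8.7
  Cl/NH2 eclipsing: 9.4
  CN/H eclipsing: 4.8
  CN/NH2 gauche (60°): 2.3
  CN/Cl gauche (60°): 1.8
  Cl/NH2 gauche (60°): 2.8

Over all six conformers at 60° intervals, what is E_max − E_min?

NH2 at 0° (eclipsed): H(0°)/NH2(0°) eclipsed 5.4; H(120°)/CN(120°) eclipsed 4.8; Cl(240°)/H(240°) eclipsed 6.0 → 16.2 kJ/mol.
NH2 at 60° (staggered): Cl(240°)/CN(180°) gauche 1.8 → 1.8 kJ/mol.
NH2 at 120° (eclipsed): H(0°)/H(0°) eclipsed 4.2; H(120°)/NH2(120°) eclipsed 5.4; Cl(240°)/CN(240°) eclipsed 8.7 → 18.3 kJ/mol.
NH2 at 180° (staggered): Cl(240°)/NH2(180°) gauche 2.8; Cl(240°)/CN(300°) gauche 1.8 → 4.6 kJ/mol.
NH2 at 240° (eclipsed): H(0°)/CN(0°) eclipsed 4.8; H(120°)/H(120°) eclipsed 4.2; Cl(240°)/NH2(240°) eclipsed 9.4 → 18.4 kJ/mol.
NH2 at 300° (staggered): Cl(240°)/NH2(300°) gauche 2.8 → 2.8 kJ/mol.
Max at 240° (18.4 kJ/mol), min at 60° (1.8 kJ/mol); barrier = 16.6 kJ/mol.

16.6 kJ/mol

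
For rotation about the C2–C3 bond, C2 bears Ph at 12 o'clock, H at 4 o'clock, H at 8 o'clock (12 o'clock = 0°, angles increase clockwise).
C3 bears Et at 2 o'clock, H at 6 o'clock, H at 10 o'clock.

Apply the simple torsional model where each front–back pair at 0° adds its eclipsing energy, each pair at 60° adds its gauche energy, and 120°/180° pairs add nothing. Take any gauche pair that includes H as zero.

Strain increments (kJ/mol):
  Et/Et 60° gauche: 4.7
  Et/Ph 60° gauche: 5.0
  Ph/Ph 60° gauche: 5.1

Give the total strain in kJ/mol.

This conformer (staggered): Ph–Et gauche; 5.0 = 5.0 kJ/mol.

5.0 kJ/mol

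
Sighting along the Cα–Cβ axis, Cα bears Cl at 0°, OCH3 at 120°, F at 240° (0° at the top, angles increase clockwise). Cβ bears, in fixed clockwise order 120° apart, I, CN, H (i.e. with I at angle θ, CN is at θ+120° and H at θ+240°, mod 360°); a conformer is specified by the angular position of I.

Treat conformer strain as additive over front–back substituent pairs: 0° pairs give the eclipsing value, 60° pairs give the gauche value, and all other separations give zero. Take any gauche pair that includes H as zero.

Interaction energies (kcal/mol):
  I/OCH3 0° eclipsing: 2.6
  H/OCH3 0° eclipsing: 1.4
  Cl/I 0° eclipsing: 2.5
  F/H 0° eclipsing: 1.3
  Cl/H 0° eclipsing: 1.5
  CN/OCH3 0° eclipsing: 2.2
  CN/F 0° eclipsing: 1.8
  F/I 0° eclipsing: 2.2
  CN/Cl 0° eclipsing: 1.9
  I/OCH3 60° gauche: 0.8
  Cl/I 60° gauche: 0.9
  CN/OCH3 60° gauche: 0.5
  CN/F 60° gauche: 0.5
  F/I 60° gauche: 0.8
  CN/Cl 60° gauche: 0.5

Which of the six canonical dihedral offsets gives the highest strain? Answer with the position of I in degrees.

I at 0° (eclipsed): Cl–I eclipsed, OCH3–CN eclipsed, F–H eclipsed; 2.5 + 2.2 + 1.3 = 6.0 kcal/mol.
I at 60° (staggered): Cl–I gauche, OCH3–I gauche, OCH3–CN gauche, F–CN gauche; 0.9 + 0.8 + 0.5 + 0.5 = 2.7 kcal/mol.
I at 120° (eclipsed): Cl–H eclipsed, OCH3–I eclipsed, F–CN eclipsed; 1.5 + 2.6 + 1.8 = 5.9 kcal/mol.
I at 180° (staggered): Cl–CN gauche, OCH3–I gauche, F–I gauche, F–CN gauche; 0.5 + 0.8 + 0.8 + 0.5 = 2.6 kcal/mol.
I at 240° (eclipsed): Cl–CN eclipsed, OCH3–H eclipsed, F–I eclipsed; 1.9 + 1.4 + 2.2 = 5.5 kcal/mol.
I at 300° (staggered): Cl–I gauche, Cl–CN gauche, OCH3–CN gauche, F–I gauche; 0.9 + 0.5 + 0.5 + 0.8 = 2.7 kcal/mol.
The maximum (6.0 kcal/mol) occurs with I at 0°.

0°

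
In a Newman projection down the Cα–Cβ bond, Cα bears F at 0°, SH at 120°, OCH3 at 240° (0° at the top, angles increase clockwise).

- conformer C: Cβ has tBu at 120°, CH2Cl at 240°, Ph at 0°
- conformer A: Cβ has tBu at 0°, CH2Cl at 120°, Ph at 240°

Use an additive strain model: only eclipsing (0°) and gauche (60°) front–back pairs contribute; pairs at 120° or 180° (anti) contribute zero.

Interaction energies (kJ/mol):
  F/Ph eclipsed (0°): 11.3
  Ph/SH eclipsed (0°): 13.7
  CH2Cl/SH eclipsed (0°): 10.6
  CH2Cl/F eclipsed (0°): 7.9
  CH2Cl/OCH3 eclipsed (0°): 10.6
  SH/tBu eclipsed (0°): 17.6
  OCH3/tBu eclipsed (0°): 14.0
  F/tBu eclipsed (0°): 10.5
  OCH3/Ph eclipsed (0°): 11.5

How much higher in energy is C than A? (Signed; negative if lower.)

C is eclipsed. F at 0° is eclipsed with Ph at 0° (11.3); SH at 120° is eclipsed with tBu at 120° (17.6); OCH3 at 240° is eclipsed with CH2Cl at 240° (10.6). Total 39.5 kJ/mol.
A is eclipsed. F at 0° is eclipsed with tBu at 0° (10.5); SH at 120° is eclipsed with CH2Cl at 120° (10.6); OCH3 at 240° is eclipsed with Ph at 240° (11.5). Total 32.6 kJ/mol.
E(C) − E(A) = 39.5 − 32.6 = +6.9 kJ/mol.

+6.9 kJ/mol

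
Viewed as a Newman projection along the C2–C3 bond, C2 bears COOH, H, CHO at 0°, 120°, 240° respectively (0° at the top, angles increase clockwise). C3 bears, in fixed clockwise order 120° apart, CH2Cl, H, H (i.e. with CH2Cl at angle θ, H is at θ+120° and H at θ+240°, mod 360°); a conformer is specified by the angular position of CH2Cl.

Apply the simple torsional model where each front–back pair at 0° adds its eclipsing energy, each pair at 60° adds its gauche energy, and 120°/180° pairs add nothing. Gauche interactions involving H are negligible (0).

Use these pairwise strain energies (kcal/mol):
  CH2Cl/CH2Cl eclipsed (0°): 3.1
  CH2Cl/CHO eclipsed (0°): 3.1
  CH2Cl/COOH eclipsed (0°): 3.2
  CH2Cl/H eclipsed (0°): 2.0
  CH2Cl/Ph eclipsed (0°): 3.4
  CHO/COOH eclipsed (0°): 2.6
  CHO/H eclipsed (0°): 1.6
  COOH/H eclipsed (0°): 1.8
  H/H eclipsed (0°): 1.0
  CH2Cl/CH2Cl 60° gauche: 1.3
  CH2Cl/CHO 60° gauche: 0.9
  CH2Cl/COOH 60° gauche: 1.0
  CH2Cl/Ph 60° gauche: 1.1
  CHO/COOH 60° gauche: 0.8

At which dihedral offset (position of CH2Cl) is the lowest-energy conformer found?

180°

CH2Cl at 0° (eclipsed): COOH(0°)/CH2Cl(0°) eclipsed 3.2; H(120°)/H(120°) eclipsed 1.0; CHO(240°)/H(240°) eclipsed 1.6 → 5.8 kcal/mol.
CH2Cl at 60° (staggered): COOH(0°)/CH2Cl(60°) gauche 1.0 → 1.0 kcal/mol.
CH2Cl at 120° (eclipsed): COOH(0°)/H(0°) eclipsed 1.8; H(120°)/CH2Cl(120°) eclipsed 2.0; CHO(240°)/H(240°) eclipsed 1.6 → 5.4 kcal/mol.
CH2Cl at 180° (staggered): CHO(240°)/CH2Cl(180°) gauche 0.9 → 0.9 kcal/mol.
CH2Cl at 240° (eclipsed): COOH(0°)/H(0°) eclipsed 1.8; H(120°)/H(120°) eclipsed 1.0; CHO(240°)/CH2Cl(240°) eclipsed 3.1 → 5.9 kcal/mol.
CH2Cl at 300° (staggered): COOH(0°)/CH2Cl(300°) gauche 1.0; CHO(240°)/CH2Cl(300°) gauche 0.9 → 1.9 kcal/mol.
The minimum (0.9 kcal/mol) occurs with CH2Cl at 180°.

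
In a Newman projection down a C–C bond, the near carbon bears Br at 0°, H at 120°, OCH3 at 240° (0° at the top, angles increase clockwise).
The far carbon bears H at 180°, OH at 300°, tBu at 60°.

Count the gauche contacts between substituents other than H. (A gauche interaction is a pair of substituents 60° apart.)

3

Non-H gauche pairs: Br(0°)/OH(300°); Br(0°)/tBu(60°); OCH3(240°)/OH(300°) — 3 interactions.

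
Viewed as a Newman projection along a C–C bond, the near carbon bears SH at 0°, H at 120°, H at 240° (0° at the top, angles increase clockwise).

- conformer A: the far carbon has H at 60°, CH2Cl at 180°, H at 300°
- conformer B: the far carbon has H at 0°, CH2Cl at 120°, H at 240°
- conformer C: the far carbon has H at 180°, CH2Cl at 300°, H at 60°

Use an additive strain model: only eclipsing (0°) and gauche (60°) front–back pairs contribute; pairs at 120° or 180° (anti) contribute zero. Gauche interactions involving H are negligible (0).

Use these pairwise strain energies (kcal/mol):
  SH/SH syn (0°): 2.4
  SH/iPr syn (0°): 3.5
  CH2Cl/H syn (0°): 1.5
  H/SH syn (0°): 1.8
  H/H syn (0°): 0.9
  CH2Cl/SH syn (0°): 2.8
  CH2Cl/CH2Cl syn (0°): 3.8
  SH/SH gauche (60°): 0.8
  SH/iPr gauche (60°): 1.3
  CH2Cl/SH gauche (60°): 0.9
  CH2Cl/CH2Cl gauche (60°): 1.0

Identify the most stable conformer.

A (staggered): no non-H gauche contacts → 0.0 kcal/mol.
B (eclipsed): SH–H eclipsed, H–CH2Cl eclipsed, H–H eclipsed; 1.8 + 1.5 + 0.9 = 4.2 kcal/mol.
C (staggered): SH–CH2Cl gauche; 0.9 = 0.9 kcal/mol.
A has the lowest total (0.0 kcal/mol).

A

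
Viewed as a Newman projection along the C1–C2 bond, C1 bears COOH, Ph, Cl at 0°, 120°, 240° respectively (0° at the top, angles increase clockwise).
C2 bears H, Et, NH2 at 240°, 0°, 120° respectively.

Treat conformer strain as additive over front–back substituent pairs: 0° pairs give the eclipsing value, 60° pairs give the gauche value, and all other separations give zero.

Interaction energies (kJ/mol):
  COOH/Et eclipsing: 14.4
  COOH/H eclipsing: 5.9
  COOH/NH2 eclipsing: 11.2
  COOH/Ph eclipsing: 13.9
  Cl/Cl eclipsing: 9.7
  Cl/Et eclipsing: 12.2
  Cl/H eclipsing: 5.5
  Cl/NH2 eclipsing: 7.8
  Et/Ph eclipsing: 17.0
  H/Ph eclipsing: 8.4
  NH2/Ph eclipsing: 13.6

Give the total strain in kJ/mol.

This conformer (eclipsed): COOH–Et eclipsed, Ph–NH2 eclipsed, Cl–H eclipsed; 14.4 + 13.6 + 5.5 = 33.5 kJ/mol.

33.5 kJ/mol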